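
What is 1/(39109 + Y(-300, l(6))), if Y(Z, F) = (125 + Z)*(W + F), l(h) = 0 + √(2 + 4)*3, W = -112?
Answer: 8387/492156133 + 75*√6/492156133 ≈ 1.7415e-5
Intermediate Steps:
l(h) = 3*√6 (l(h) = 0 + √6*3 = 0 + 3*√6 = 3*√6)
Y(Z, F) = (-112 + F)*(125 + Z) (Y(Z, F) = (125 + Z)*(-112 + F) = (-112 + F)*(125 + Z))
1/(39109 + Y(-300, l(6))) = 1/(39109 + (-14000 - 112*(-300) + 125*(3*√6) + (3*√6)*(-300))) = 1/(39109 + (-14000 + 33600 + 375*√6 - 900*√6)) = 1/(39109 + (19600 - 525*√6)) = 1/(58709 - 525*√6)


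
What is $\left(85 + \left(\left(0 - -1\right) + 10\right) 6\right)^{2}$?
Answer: $22801$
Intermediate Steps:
$\left(85 + \left(\left(0 - -1\right) + 10\right) 6\right)^{2} = \left(85 + \left(\left(0 + 1\right) + 10\right) 6\right)^{2} = \left(85 + \left(1 + 10\right) 6\right)^{2} = \left(85 + 11 \cdot 6\right)^{2} = \left(85 + 66\right)^{2} = 151^{2} = 22801$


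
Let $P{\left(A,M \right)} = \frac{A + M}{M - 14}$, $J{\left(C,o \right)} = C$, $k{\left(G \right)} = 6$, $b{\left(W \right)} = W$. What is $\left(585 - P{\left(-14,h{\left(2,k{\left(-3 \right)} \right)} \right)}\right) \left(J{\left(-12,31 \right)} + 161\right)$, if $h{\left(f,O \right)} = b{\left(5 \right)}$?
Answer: $87016$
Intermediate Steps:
$h{\left(f,O \right)} = 5$
$P{\left(A,M \right)} = \frac{A + M}{-14 + M}$
$\left(585 - P{\left(-14,h{\left(2,k{\left(-3 \right)} \right)} \right)}\right) \left(J{\left(-12,31 \right)} + 161\right) = \left(585 - \frac{-14 + 5}{-14 + 5}\right) \left(-12 + 161\right) = \left(585 - \frac{1}{-9} \left(-9\right)\right) 149 = \left(585 - \left(- \frac{1}{9}\right) \left(-9\right)\right) 149 = \left(585 - 1\right) 149 = 584 \cdot 149 = 87016$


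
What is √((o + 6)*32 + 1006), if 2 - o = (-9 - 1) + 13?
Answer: √1166 ≈ 34.147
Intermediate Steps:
o = -1 (o = 2 - ((-9 - 1) + 13) = 2 - (-10 + 13) = 2 - 1*3 = 2 - 3 = -1)
√((o + 6)*32 + 1006) = √((-1 + 6)*32 + 1006) = √(5*32 + 1006) = √(160 + 1006) = √1166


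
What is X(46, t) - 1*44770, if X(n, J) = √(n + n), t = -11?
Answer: -44770 + 2*√23 ≈ -44760.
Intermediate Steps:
X(n, J) = √2*√n (X(n, J) = √(2*n) = √2*√n)
X(46, t) - 1*44770 = √2*√46 - 1*44770 = 2*√23 - 44770 = -44770 + 2*√23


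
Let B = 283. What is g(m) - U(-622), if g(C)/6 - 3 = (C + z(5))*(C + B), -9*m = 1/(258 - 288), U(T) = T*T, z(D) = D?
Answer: -4597190639/12150 ≈ -3.7837e+5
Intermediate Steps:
U(T) = T²
m = 1/270 (m = -1/(9*(258 - 288)) = -⅑/(-30) = -⅑*(-1/30) = 1/270 ≈ 0.0037037)
g(C) = 18 + 6*(5 + C)*(283 + C) (g(C) = 18 + 6*((C + 5)*(C + 283)) = 18 + 6*((5 + C)*(283 + C)) = 18 + 6*(5 + C)*(283 + C))
g(m) - U(-622) = (8508 + 6*(1/270)² + 1728*(1/270)) - 1*(-622)² = (8508 + 6*(1/72900) + 32/5) - 1*386884 = (8508 + 1/12150 + 32/5) - 386884 = 103449961/12150 - 386884 = -4597190639/12150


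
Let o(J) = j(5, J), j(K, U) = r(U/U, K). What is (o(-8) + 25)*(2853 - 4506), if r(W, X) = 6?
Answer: -51243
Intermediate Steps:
j(K, U) = 6
o(J) = 6
(o(-8) + 25)*(2853 - 4506) = (6 + 25)*(2853 - 4506) = 31*(-1653) = -51243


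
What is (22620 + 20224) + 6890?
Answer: 49734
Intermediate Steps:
(22620 + 20224) + 6890 = 42844 + 6890 = 49734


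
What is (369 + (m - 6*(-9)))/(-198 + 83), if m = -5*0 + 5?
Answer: -428/115 ≈ -3.7217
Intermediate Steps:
m = 5 (m = 0 + 5 = 5)
(369 + (m - 6*(-9)))/(-198 + 83) = (369 + (5 - 6*(-9)))/(-198 + 83) = (369 + (5 + 54))/(-115) = (369 + 59)*(-1/115) = 428*(-1/115) = -428/115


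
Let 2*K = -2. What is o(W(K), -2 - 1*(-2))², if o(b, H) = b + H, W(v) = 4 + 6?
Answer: 100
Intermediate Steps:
K = -1 (K = (½)*(-2) = -1)
W(v) = 10
o(b, H) = H + b
o(W(K), -2 - 1*(-2))² = ((-2 - 1*(-2)) + 10)² = ((-2 + 2) + 10)² = (0 + 10)² = 10² = 100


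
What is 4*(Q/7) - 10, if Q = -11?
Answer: -114/7 ≈ -16.286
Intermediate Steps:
4*(Q/7) - 10 = 4*(-11/7) - 10 = -44/7 - 10 = -114/7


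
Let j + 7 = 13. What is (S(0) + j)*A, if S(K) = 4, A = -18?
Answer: -180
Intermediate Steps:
j = 6 (j = -7 + 13 = 6)
(S(0) + j)*A = (4 + 6)*(-18) = 10*(-18) = -180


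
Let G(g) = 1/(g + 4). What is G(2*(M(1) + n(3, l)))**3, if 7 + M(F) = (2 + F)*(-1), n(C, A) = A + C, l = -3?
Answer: -1/4096 ≈ -0.00024414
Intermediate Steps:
M(F) = -9 - F (M(F) = -7 + (2 + F)*(-1) = -7 + (-2 - F) = -9 - F)
G(g) = 1/(4 + g)
G(2*(M(1) + n(3, l)))**3 = (1/(4 + 2*((-9 - 1*1) + (-3 + 3))))**3 = (1/(4 + 2*((-9 - 1) + 0)))**3 = (1/(4 + 2*(-10 + 0)))**3 = (1/(4 + 2*(-10)))**3 = (1/(4 - 20))**3 = (1/(-16))**3 = (-1/16)**3 = -1/4096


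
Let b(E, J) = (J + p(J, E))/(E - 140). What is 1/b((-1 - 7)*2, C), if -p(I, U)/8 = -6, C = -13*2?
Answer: -78/11 ≈ -7.0909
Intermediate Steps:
C = -26
p(I, U) = 48 (p(I, U) = -8*(-6) = 48)
b(E, J) = (48 + J)/(-140 + E) (b(E, J) = (J + 48)/(E - 140) = (48 + J)/(-140 + E))
1/b((-1 - 7)*2, C) = 1/((48 - 26)/(-140 + (-1 - 7)*2)) = 1/(22/(-140 - 8*2)) = 1/(22/(-140 - 16)) = 1/(22/(-156)) = 1/(-1/156*22) = 1/(-11/78) = -78/11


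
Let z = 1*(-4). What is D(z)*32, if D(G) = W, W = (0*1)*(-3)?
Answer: 0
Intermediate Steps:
W = 0 (W = 0*(-3) = 0)
z = -4
D(G) = 0
D(z)*32 = 0*32 = 0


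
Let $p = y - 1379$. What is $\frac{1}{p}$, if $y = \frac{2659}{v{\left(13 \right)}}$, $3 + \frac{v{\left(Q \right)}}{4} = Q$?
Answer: $- \frac{40}{52501} \approx -0.00076189$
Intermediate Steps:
$v{\left(Q \right)} = -12 + 4 Q$
$y = \frac{2659}{40}$ ($y = \frac{2659}{-12 + 4 \cdot 13} = \frac{2659}{-12 + 52} = \frac{2659}{40} \approx 66.475$)
$p = - \frac{52501}{40}$ ($p = \frac{2659}{40} - 1379 = - \frac{52501}{40} \approx -1312.5$)
$\frac{1}{p} = \frac{1}{- \frac{52501}{40}} = - \frac{40}{52501}$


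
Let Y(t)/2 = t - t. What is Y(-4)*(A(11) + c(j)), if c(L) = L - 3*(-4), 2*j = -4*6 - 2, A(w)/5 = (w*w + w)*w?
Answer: 0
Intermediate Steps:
A(w) = 5*w*(w + w²) (A(w) = 5*((w*w + w)*w) = 5*((w² + w)*w) = 5*((w + w²)*w) = 5*(w*(w + w²)) = 5*w*(w + w²))
Y(t) = 0 (Y(t) = 2*(t - t) = 2*0 = 0)
j = -13 (j = (-4*6 - 2)/2 = (-24 - 2)/2 = (½)*(-26) = -13)
c(L) = 12 + L (c(L) = L + 12 = 12 + L)
Y(-4)*(A(11) + c(j)) = 0*(5*11²*(1 + 11) + (12 - 13)) = 0*(5*121*12 - 1) = 0*(7260 - 1) = 0*7259 = 0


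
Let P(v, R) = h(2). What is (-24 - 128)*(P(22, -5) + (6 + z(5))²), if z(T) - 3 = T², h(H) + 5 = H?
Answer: -175256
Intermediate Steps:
h(H) = -5 + H
z(T) = 3 + T²
P(v, R) = -3 (P(v, R) = -5 + 2 = -3)
(-24 - 128)*(P(22, -5) + (6 + z(5))²) = (-24 - 128)*(-3 + (6 + (3 + 5²))²) = -152*(-3 + (6 + (3 + 25))²) = -152*(-3 + (6 + 28)²) = -152*(-3 + 34²) = -152*(-3 + 1156) = -152*1153 = -175256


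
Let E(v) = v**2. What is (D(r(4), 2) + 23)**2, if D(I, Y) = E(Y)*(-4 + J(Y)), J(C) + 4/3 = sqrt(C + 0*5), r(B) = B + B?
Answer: 313/9 + 40*sqrt(2)/3 ≈ 53.634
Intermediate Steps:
r(B) = 2*B
J(C) = -4/3 + sqrt(C) (J(C) = -4/3 + sqrt(C + 0*5) = -4/3 + sqrt(C + 0) = -4/3 + sqrt(C))
D(I, Y) = Y**2*(-16/3 + sqrt(Y)) (D(I, Y) = Y**2*(-4 + (-4/3 + sqrt(Y))) = Y**2*(-16/3 + sqrt(Y)))
(D(r(4), 2) + 23)**2 = ((2**(5/2) - 16/3*2**2) + 23)**2 = ((4*sqrt(2) - 16/3*4) + 23)**2 = ((4*sqrt(2) - 64/3) + 23)**2 = ((-64/3 + 4*sqrt(2)) + 23)**2 = (5/3 + 4*sqrt(2))**2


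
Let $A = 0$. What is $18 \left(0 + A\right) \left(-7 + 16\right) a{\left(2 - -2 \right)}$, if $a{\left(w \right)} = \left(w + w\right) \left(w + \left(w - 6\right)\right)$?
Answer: $0$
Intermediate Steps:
$a{\left(w \right)} = 2 w \left(-6 + 2 w\right)$ ($a{\left(w \right)} = 2 w \left(w + \left(w - 6\right)\right) = 2 w \left(w + \left(-6 + w\right)\right) = 2 w \left(-6 + 2 w\right)$)
$18 \left(0 + A\right) \left(-7 + 16\right) a{\left(2 - -2 \right)} = 18 \left(0 + 0\right) \left(-7 + 16\right) 4 \left(2 - -2\right) \left(-3 + \left(2 - -2\right)\right) = 18 \cdot 0 \cdot 9 \cdot 4 \left(2 + 2\right) \left(-3 + \left(2 + 2\right)\right) = 18 \cdot 0 \cdot 4 \cdot 4 \left(-3 + 4\right) = 0 \cdot 4 \cdot 4 \cdot 1 = 0 \cdot 16 = 0$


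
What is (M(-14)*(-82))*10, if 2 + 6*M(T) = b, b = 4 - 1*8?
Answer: 820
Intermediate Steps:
b = -4 (b = 4 - 8 = -4)
M(T) = -1 (M(T) = -⅓ + (⅙)*(-4) = -⅓ - ⅔ = -1)
(M(-14)*(-82))*10 = -1*(-82)*10 = 82*10 = 820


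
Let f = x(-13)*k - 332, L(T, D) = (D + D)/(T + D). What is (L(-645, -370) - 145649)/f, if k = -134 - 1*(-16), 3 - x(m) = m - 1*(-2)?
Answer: 29566599/402752 ≈ 73.411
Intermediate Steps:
L(T, D) = 2*D/(D + T) (L(T, D) = (2*D)/(D + T) = 2*D/(D + T))
x(m) = 1 - m (x(m) = 3 - (m - 1*(-2)) = 3 - (m + 2) = 3 - (2 + m) = 3 + (-2 - m) = 1 - m)
k = -118 (k = -134 + 16 = -118)
f = -1984 (f = (1 - 1*(-13))*(-118) - 332 = (1 + 13)*(-118) - 332 = 14*(-118) - 332 = -1652 - 332 = -1984)
(L(-645, -370) - 145649)/f = (2*(-370)/(-370 - 645) - 145649)/(-1984) = (2*(-370)/(-1015) - 145649)*(-1/1984) = (2*(-370)*(-1/1015) - 145649)*(-1/1984) = (148/203 - 145649)*(-1/1984) = -29566599/203*(-1/1984) = 29566599/402752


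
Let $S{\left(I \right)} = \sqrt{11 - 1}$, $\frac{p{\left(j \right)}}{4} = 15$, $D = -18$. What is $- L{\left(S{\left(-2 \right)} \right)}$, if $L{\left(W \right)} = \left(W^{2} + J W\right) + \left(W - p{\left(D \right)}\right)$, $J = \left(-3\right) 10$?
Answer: $50 + 29 \sqrt{10} \approx 141.71$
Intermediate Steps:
$p{\left(j \right)} = 60$ ($p{\left(j \right)} = 4 \cdot 15 = 60$)
$S{\left(I \right)} = \sqrt{10}$
$J = -30$
$L{\left(W \right)} = -60 + W^{2} - 29 W$ ($L{\left(W \right)} = \left(W^{2} - 30 W\right) + \left(W - 60\right) = \left(W^{2} - 30 W\right) + \left(-60 + W\right) = -60 + W^{2} - 29 W$)
$- L{\left(S{\left(-2 \right)} \right)} = - (-60 + \left(\sqrt{10}\right)^{2} - 29 \sqrt{10}) = - (-60 + 10 - 29 \sqrt{10}) = - (-50 - 29 \sqrt{10}) = 50 + 29 \sqrt{10}$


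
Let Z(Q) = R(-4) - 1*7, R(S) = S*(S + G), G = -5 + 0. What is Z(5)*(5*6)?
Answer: 870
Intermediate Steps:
G = -5
R(S) = S*(-5 + S) (R(S) = S*(S - 5) = S*(-5 + S))
Z(Q) = 29 (Z(Q) = -4*(-5 - 4) - 1*7 = -4*(-9) - 7 = 36 - 7 = 29)
Z(5)*(5*6) = 29*(5*6) = 29*30 = 870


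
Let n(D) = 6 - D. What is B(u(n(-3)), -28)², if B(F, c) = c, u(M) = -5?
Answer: 784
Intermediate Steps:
B(u(n(-3)), -28)² = (-28)² = 784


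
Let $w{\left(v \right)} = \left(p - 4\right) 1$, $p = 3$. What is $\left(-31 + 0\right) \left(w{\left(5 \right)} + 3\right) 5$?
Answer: $-310$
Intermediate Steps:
$w{\left(v \right)} = -1$ ($w{\left(v \right)} = \left(3 - 4\right) 1 = \left(-1\right) 1 = -1$)
$\left(-31 + 0\right) \left(w{\left(5 \right)} + 3\right) 5 = \left(-31 + 0\right) \left(-1 + 3\right) 5 = - 31 \cdot 2 \cdot 5 = \left(-31\right) 10 = -310$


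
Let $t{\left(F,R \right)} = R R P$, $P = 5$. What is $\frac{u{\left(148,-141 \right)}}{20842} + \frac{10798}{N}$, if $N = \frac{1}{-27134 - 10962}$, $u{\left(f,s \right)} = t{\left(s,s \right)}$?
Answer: $- \frac{8573577692531}{20842} \approx -4.1136 \cdot 10^{8}$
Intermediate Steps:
$t{\left(F,R \right)} = 5 R^{2}$ ($t{\left(F,R \right)} = R R 5 = R^{2} \cdot 5 = 5 R^{2}$)
$u{\left(f,s \right)} = 5 s^{2}$
$N = - \frac{1}{38096}$ ($N = \frac{1}{-38096} = - \frac{1}{38096} \approx -2.6249 \cdot 10^{-5}$)
$\frac{u{\left(148,-141 \right)}}{20842} + \frac{10798}{N} = \frac{5 \left(-141\right)^{2}}{20842} + \frac{10798}{- \frac{1}{38096}} = 5 \cdot 19881 \cdot \frac{1}{20842} + 10798 \left(-38096\right) = 99405 \cdot \frac{1}{20842} - 411360608 = \frac{99405}{20842} - 411360608 = - \frac{8573577692531}{20842}$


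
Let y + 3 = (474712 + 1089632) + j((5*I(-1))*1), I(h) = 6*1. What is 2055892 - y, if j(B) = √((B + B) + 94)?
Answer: 491551 - √154 ≈ 4.9154e+5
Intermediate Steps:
I(h) = 6
j(B) = √(94 + 2*B) (j(B) = √(2*B + 94) = √(94 + 2*B))
y = 1564341 + √154 (y = -3 + ((474712 + 1089632) + √(94 + 2*((5*6)*1))) = -3 + (1564344 + √(94 + 2*(30*1))) = -3 + (1564344 + √(94 + 2*30)) = -3 + (1564344 + √(94 + 60)) = -3 + (1564344 + √154) = 1564341 + √154 ≈ 1.5644e+6)
2055892 - y = 2055892 - (1564341 + √154) = 2055892 + (-1564341 - √154) = 491551 - √154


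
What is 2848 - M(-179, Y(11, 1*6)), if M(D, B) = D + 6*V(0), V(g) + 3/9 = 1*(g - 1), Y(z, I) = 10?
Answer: 3035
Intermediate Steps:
V(g) = -4/3 + g (V(g) = -⅓ + 1*(g - 1) = -⅓ + 1*(-1 + g) = -⅓ + (-1 + g) = -4/3 + g)
M(D, B) = -8 + D (M(D, B) = D + 6*(-4/3 + 0) = D + 6*(-4/3) = D - 8 = -8 + D)
2848 - M(-179, Y(11, 1*6)) = 2848 - (-8 - 179) = 2848 - 1*(-187) = 2848 + 187 = 3035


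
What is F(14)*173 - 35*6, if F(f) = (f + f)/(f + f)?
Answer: -37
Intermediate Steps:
F(f) = 1 (F(f) = (2*f)/((2*f)) = (2*f)*(1/(2*f)) = 1)
F(14)*173 - 35*6 = 1*173 - 35*6 = 173 - 210 = -37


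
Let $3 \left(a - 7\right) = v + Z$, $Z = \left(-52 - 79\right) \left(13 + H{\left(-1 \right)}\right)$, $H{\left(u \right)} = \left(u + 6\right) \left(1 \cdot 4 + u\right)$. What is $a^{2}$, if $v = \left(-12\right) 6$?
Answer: $\frac{13830961}{9} \approx 1.5368 \cdot 10^{6}$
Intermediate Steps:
$v = -72$
$H{\left(u \right)} = \left(4 + u\right) \left(6 + u\right)$ ($H{\left(u \right)} = \left(6 + u\right) \left(4 + u\right) = \left(4 + u\right) \left(6 + u\right)$)
$Z = -3668$ ($Z = \left(-52 - 79\right) \left(13 + \left(24 + \left(-1\right)^{2} + 10 \left(-1\right)\right)\right) = - 131 \left(13 + \left(24 + 1 - 10\right)\right) = - 131 \left(13 + 15\right) = \left(-131\right) 28 = -3668$)
$a = - \frac{3719}{3}$ ($a = 7 + \frac{-72 - 3668}{3} = 7 + \frac{1}{3} \left(-3740\right) = 7 - \frac{3740}{3} = - \frac{3719}{3} \approx -1239.7$)
$a^{2} = \left(- \frac{3719}{3}\right)^{2} = \frac{13830961}{9}$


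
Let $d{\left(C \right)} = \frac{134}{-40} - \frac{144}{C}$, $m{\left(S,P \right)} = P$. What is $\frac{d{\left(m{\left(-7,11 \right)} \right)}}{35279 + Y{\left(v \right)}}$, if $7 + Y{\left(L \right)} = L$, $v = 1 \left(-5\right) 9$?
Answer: $- \frac{3617}{7749940} \approx -0.00046671$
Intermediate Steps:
$v = -45$ ($v = \left(-5\right) 9 = -45$)
$Y{\left(L \right)} = -7 + L$
$d{\left(C \right)} = - \frac{67}{20} - \frac{144}{C}$ ($d{\left(C \right)} = 134 \left(- \frac{1}{40}\right) - \frac{144}{C} = - \frac{67}{20} - \frac{144}{C}$)
$\frac{d{\left(m{\left(-7,11 \right)} \right)}}{35279 + Y{\left(v \right)}} = \frac{- \frac{67}{20} - \frac{144}{11}}{35279 - 52} = \frac{- \frac{67}{20} - \frac{144}{11}}{35227} = \left(- \frac{3617}{220}\right) \frac{1}{35227} = - \frac{3617}{7749940}$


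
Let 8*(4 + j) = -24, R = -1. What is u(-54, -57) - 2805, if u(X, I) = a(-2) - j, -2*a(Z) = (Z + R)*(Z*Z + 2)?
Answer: -2789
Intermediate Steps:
a(Z) = -(-1 + Z)*(2 + Z²)/2 (a(Z) = -(Z - 1)*(Z*Z + 2)/2 = -(-1 + Z)*(Z² + 2)/2 = -(-1 + Z)*(2 + Z²)/2)
j = -7 (j = -4 + (⅛)*(-24) = -4 - 3 = -7)
u(X, I) = 16 (u(X, I) = (1 + (½)*(-2)² - 1*(-2) - ½*(-2)³) - 1*(-7) = (1 + (½)*4 + 2 - ½*(-8)) + 7 = (1 + 2 + 2 + 4) + 7 = 9 + 7 = 16)
u(-54, -57) - 2805 = 16 - 2805 = -2789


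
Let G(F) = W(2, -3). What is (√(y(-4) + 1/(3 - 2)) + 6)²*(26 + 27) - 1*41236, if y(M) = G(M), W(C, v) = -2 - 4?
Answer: -39593 + 636*I*√5 ≈ -39593.0 + 1422.1*I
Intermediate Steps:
W(C, v) = -6
G(F) = -6
y(M) = -6
(√(y(-4) + 1/(3 - 2)) + 6)²*(26 + 27) - 1*41236 = (√(-6 + 1/(3 - 2)) + 6)²*(26 + 27) - 1*41236 = (√(-6 + 1/1) + 6)²*53 - 41236 = (√(-6 + 1) + 6)²*53 - 41236 = (√(-5) + 6)²*53 - 41236 = (I*√5 + 6)²*53 - 41236 = (6 + I*√5)²*53 - 41236 = 53*(6 + I*√5)² - 41236 = -41236 + 53*(6 + I*√5)²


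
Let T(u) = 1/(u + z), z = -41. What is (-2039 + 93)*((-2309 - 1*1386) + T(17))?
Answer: 86286613/12 ≈ 7.1906e+6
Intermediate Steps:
T(u) = 1/(-41 + u) (T(u) = 1/(u - 41) = 1/(-41 + u))
(-2039 + 93)*((-2309 - 1*1386) + T(17)) = (-2039 + 93)*((-2309 - 1*1386) + 1/(-41 + 17)) = -1946*((-2309 - 1386) + 1/(-24)) = -1946*(-3695 - 1/24) = -1946*(-88681/24) = 86286613/12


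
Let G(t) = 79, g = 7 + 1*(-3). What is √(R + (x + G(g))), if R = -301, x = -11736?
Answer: I*√11958 ≈ 109.35*I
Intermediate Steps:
g = 4 (g = 7 - 3 = 4)
√(R + (x + G(g))) = √(-301 + (-11736 + 79)) = √(-301 - 11657) = √(-11958) = I*√11958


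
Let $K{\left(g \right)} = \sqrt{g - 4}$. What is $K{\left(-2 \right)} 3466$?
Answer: $3466 i \sqrt{6} \approx 8489.9 i$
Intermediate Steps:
$K{\left(g \right)} = \sqrt{-4 + g}$
$K{\left(-2 \right)} 3466 = \sqrt{-4 - 2} \cdot 3466 = \sqrt{-6} \cdot 3466 = i \sqrt{6} \cdot 3466 = 3466 i \sqrt{6}$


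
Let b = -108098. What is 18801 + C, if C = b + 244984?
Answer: 155687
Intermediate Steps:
C = 136886 (C = -108098 + 244984 = 136886)
18801 + C = 18801 + 136886 = 155687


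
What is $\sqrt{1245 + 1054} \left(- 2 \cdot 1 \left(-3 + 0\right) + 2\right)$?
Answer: $88 \sqrt{19} \approx 383.58$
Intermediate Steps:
$\sqrt{1245 + 1054} \left(- 2 \cdot 1 \left(-3 + 0\right) + 2\right) = \sqrt{2299} \left(- 2 \cdot 1 \left(-3\right) + 2\right) = 11 \sqrt{19} \left(\left(-2\right) \left(-3\right) + 2\right) = 11 \sqrt{19} \left(6 + 2\right) = 11 \sqrt{19} \cdot 8 = 88 \sqrt{19}$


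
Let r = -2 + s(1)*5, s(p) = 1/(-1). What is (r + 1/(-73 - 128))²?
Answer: 1982464/40401 ≈ 49.070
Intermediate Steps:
s(p) = -1
r = -7 (r = -2 - 1*5 = -2 - 5 = -7)
(r + 1/(-73 - 128))² = (-7 + 1/(-73 - 128))² = (-7 + 1/(-201))² = (-7 - 1/201)² = (-1408/201)² = 1982464/40401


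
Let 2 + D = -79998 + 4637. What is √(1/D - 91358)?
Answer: I*√518875231327665/75363 ≈ 302.25*I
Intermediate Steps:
D = -75363 (D = -2 + (-79998 + 4637) = -2 - 75361 = -75363)
√(1/D - 91358) = √(1/(-75363) - 91358) = √(-1/75363 - 91358) = √(-6885012955/75363) = I*√518875231327665/75363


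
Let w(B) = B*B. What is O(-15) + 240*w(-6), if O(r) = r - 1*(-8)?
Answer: 8633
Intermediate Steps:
O(r) = 8 + r (O(r) = r + 8 = 8 + r)
w(B) = B²
O(-15) + 240*w(-6) = (8 - 15) + 240*(-6)² = -7 + 240*36 = -7 + 8640 = 8633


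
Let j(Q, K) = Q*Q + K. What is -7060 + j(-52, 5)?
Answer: -4351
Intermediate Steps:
j(Q, K) = K + Q**2 (j(Q, K) = Q**2 + K = K + Q**2)
-7060 + j(-52, 5) = -7060 + (5 + (-52)**2) = -7060 + (5 + 2704) = -7060 + 2709 = -4351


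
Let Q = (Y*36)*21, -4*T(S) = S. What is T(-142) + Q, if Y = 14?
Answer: 21239/2 ≈ 10620.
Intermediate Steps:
T(S) = -S/4
Q = 10584 (Q = (14*36)*21 = 504*21 = 10584)
T(-142) + Q = -¼*(-142) + 10584 = 71/2 + 10584 = 21239/2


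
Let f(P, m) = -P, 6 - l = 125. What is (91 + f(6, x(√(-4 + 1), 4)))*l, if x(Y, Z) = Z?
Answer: -10115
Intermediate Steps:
l = -119 (l = 6 - 1*125 = 6 - 125 = -119)
(91 + f(6, x(√(-4 + 1), 4)))*l = (91 - 1*6)*(-119) = (91 - 6)*(-119) = 85*(-119) = -10115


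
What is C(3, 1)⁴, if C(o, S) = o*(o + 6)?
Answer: 531441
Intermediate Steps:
C(o, S) = o*(6 + o)
C(3, 1)⁴ = (3*(6 + 3))⁴ = (3*9)⁴ = 27⁴ = 531441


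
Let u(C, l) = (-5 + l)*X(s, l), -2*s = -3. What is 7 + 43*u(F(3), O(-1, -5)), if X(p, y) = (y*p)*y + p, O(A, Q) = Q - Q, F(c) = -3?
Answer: -631/2 ≈ -315.50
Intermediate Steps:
s = 3/2 (s = -½*(-3) = 3/2 ≈ 1.5000)
O(A, Q) = 0
X(p, y) = p + p*y² (X(p, y) = (p*y)*y + p = p*y² + p = p + p*y²)
u(C, l) = (-5 + l)*(3/2 + 3*l²/2) (u(C, l) = (-5 + l)*(3*(1 + l²)/2) = (-5 + l)*(3/2 + 3*l²/2))
7 + 43*u(F(3), O(-1, -5)) = 7 + 43*(3*(1 + 0²)*(-5 + 0)/2) = 7 + 43*((3/2)*(1 + 0)*(-5)) = 7 + 43*((3/2)*1*(-5)) = 7 + 43*(-15/2) = 7 - 645/2 = -631/2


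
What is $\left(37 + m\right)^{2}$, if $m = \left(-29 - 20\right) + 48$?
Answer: $1296$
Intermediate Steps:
$m = -1$ ($m = -49 + 48 = -1$)
$\left(37 + m\right)^{2} = \left(37 - 1\right)^{2} = 36^{2} = 1296$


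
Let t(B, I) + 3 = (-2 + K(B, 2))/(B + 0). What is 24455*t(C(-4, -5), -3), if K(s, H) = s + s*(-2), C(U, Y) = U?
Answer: -171185/2 ≈ -85593.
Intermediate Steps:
K(s, H) = -s (K(s, H) = s - 2*s = -s)
t(B, I) = -3 + (-2 - B)/B (t(B, I) = -3 + (-2 - B)/(B + 0) = -3 + (-2 - B)/B)
24455*t(C(-4, -5), -3) = 24455*(-4 - 2/(-4)) = 24455*(-4 - 2*(-¼)) = 24455*(-4 + ½) = 24455*(-7/2) = -171185/2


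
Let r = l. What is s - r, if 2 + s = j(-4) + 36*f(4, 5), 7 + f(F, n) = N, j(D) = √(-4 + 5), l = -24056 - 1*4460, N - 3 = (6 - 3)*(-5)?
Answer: 27831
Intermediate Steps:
N = -12 (N = 3 + (6 - 3)*(-5) = 3 + 3*(-5) = 3 - 15 = -12)
l = -28516 (l = -24056 - 4460 = -28516)
j(D) = 1 (j(D) = √1 = 1)
f(F, n) = -19 (f(F, n) = -7 - 12 = -19)
r = -28516
s = -685 (s = -2 + (1 + 36*(-19)) = -2 + (1 - 684) = -2 - 683 = -685)
s - r = -685 - 1*(-28516) = -685 + 28516 = 27831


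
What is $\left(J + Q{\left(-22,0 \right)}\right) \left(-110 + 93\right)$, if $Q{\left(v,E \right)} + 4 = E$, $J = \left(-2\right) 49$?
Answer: $1734$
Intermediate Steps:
$J = -98$
$Q{\left(v,E \right)} = -4 + E$
$\left(J + Q{\left(-22,0 \right)}\right) \left(-110 + 93\right) = \left(-98 + \left(-4 + 0\right)\right) \left(-110 + 93\right) = \left(-98 - 4\right) \left(-17\right) = \left(-102\right) \left(-17\right) = 1734$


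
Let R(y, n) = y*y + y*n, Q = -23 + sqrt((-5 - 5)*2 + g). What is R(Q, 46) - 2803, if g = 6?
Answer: -3346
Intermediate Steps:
Q = -23 + I*sqrt(14) (Q = -23 + sqrt((-5 - 5)*2 + 6) = -23 + sqrt(-10*2 + 6) = -23 + sqrt(-20 + 6) = -23 + sqrt(-14) = -23 + I*sqrt(14) ≈ -23.0 + 3.7417*I)
R(y, n) = y**2 + n*y
R(Q, 46) - 2803 = (-23 + I*sqrt(14))*(46 + (-23 + I*sqrt(14))) - 2803 = (-23 + I*sqrt(14))*(23 + I*sqrt(14)) - 2803 = -2803 + (-23 + I*sqrt(14))*(23 + I*sqrt(14))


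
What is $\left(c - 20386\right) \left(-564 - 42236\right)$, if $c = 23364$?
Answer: $-127458400$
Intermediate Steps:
$\left(c - 20386\right) \left(-564 - 42236\right) = \left(23364 - 20386\right) \left(-564 - 42236\right) = 2978 \left(-42800\right) = -127458400$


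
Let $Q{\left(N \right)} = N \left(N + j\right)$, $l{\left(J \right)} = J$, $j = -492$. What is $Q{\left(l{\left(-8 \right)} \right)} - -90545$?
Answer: $94545$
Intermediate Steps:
$Q{\left(N \right)} = N \left(-492 + N\right)$ ($Q{\left(N \right)} = N \left(N - 492\right) = N \left(-492 + N\right)$)
$Q{\left(l{\left(-8 \right)} \right)} - -90545 = - 8 \left(-492 - 8\right) - -90545 = \left(-8\right) \left(-500\right) + 90545 = 4000 + 90545 = 94545$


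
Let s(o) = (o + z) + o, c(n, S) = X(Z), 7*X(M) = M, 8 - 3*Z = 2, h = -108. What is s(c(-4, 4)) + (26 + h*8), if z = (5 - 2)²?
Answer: -5799/7 ≈ -828.43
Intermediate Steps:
z = 9 (z = 3² = 9)
Z = 2 (Z = 8/3 - ⅓*2 = 8/3 - ⅔ = 2)
X(M) = M/7
c(n, S) = 2/7 (c(n, S) = (⅐)*2 = 2/7)
s(o) = 9 + 2*o (s(o) = (o + 9) + o = (9 + o) + o = 9 + 2*o)
s(c(-4, 4)) + (26 + h*8) = (9 + 2*(2/7)) + (26 - 108*8) = (9 + 4/7) + (26 - 864) = 67/7 - 838 = -5799/7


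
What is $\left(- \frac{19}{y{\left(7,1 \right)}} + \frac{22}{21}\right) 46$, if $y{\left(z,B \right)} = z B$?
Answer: $- \frac{230}{3} \approx -76.667$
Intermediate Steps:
$y{\left(z,B \right)} = B z$
$\left(- \frac{19}{y{\left(7,1 \right)}} + \frac{22}{21}\right) 46 = \left(- \frac{19}{1 \cdot 7} + \frac{22}{21}\right) 46 = \left(- \frac{19}{7} + 22 \cdot \frac{1}{21}\right) 46 = \left(\left(-19\right) \frac{1}{7} + \frac{22}{21}\right) 46 = \left(- \frac{19}{7} + \frac{22}{21}\right) 46 = \left(- \frac{5}{3}\right) 46 = - \frac{230}{3}$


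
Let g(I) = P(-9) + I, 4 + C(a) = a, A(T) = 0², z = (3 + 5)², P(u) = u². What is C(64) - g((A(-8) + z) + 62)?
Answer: -147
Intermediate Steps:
z = 64 (z = 8² = 64)
A(T) = 0
C(a) = -4 + a
g(I) = 81 + I (g(I) = (-9)² + I = 81 + I)
C(64) - g((A(-8) + z) + 62) = (-4 + 64) - (81 + ((0 + 64) + 62)) = 60 - (81 + (64 + 62)) = 60 - (81 + 126) = 60 - 1*207 = 60 - 207 = -147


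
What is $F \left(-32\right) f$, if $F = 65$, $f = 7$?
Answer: $-14560$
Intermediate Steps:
$F \left(-32\right) f = 65 \left(-32\right) 7 = \left(-2080\right) 7 = -14560$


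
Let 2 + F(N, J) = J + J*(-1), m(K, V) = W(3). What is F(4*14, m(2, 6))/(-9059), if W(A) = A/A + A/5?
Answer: 2/9059 ≈ 0.00022077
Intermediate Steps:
W(A) = 1 + A/5 (W(A) = 1 + A*(⅕) = 1 + A/5)
m(K, V) = 8/5 (m(K, V) = 1 + (⅕)*3 = 1 + ⅗ = 8/5)
F(N, J) = -2 (F(N, J) = -2 + (J + J*(-1)) = -2 + (J - J) = -2 + 0 = -2)
F(4*14, m(2, 6))/(-9059) = -2/(-9059) = -2*(-1/9059) = 2/9059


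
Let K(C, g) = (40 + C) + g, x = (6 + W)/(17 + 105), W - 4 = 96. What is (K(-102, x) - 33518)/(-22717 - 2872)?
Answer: 2048327/1560929 ≈ 1.3122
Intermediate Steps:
W = 100 (W = 4 + 96 = 100)
x = 53/61 (x = (6 + 100)/(17 + 105) = 106/122 = 106*(1/122) = 53/61 ≈ 0.86885)
K(C, g) = 40 + C + g
(K(-102, x) - 33518)/(-22717 - 2872) = ((40 - 102 + 53/61) - 33518)/(-22717 - 2872) = (-3729/61 - 33518)/(-25589) = -2048327/61*(-1/25589) = 2048327/1560929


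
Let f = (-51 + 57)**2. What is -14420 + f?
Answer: -14384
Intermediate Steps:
f = 36 (f = 6**2 = 36)
-14420 + f = -14420 + 36 = -14384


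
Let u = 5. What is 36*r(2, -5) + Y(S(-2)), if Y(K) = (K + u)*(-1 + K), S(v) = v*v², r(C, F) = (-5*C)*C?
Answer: -693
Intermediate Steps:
r(C, F) = -5*C²
S(v) = v³
Y(K) = (-1 + K)*(5 + K) (Y(K) = (K + 5)*(-1 + K) = (5 + K)*(-1 + K) = (-1 + K)*(5 + K))
36*r(2, -5) + Y(S(-2)) = 36*(-5*2²) + (-5 + ((-2)³)² + 4*(-2)³) = 36*(-5*4) + (-5 + (-8)² + 4*(-8)) = 36*(-20) + (-5 + 64 - 32) = -720 + 27 = -693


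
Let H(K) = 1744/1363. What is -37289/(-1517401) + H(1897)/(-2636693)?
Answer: 134007030165207/5453254770839159 ≈ 0.024574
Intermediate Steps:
H(K) = 1744/1363 (H(K) = 1744*(1/1363) = 1744/1363)
-37289/(-1517401) + H(1897)/(-2636693) = -37289/(-1517401) + (1744/1363)/(-2636693) = -37289*(-1/1517401) + (1744/1363)*(-1/2636693) = 37289/1517401 - 1744/3593812559 = 134007030165207/5453254770839159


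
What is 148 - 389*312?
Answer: -121220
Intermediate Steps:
148 - 389*312 = 148 - 121368 = -121220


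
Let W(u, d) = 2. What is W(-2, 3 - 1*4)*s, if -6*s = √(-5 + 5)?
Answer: 0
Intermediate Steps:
s = 0 (s = -√(-5 + 5)/6 = -√0/6 = -⅙*0 = 0)
W(-2, 3 - 1*4)*s = 2*0 = 0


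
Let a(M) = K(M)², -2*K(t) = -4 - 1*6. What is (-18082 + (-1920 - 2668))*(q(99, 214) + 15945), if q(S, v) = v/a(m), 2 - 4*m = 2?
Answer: -1808336026/5 ≈ -3.6167e+8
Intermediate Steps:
m = 0 (m = ½ - ¼*2 = ½ - ½ = 0)
K(t) = 5 (K(t) = -(-4 - 1*6)/2 = -(-4 - 6)/2 = -½*(-10) = 5)
a(M) = 25 (a(M) = 5² = 25)
q(S, v) = v/25
(-18082 + (-1920 - 2668))*(q(99, 214) + 15945) = (-18082 + (-1920 - 2668))*((1/25)*214 + 15945) = (-18082 - 4588)*(214/25 + 15945) = -22670*398839/25 = -1808336026/5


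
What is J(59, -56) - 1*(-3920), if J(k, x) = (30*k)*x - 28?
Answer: -95228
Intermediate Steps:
J(k, x) = -28 + 30*k*x (J(k, x) = 30*k*x - 28 = -28 + 30*k*x)
J(59, -56) - 1*(-3920) = (-28 + 30*59*(-56)) - 1*(-3920) = (-28 - 99120) + 3920 = -99148 + 3920 = -95228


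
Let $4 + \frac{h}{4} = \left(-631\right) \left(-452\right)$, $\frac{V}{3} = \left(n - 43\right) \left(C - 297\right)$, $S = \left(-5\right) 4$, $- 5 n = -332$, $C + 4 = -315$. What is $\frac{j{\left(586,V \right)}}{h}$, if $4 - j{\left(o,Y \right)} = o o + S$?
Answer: $- \frac{85843}{285208} \approx -0.30098$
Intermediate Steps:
$C = -319$ ($C = -4 - 315 = -319$)
$n = \frac{332}{5}$ ($n = \left(- \frac{1}{5}\right) \left(-332\right) = \frac{332}{5} \approx 66.4$)
$S = -20$
$V = - \frac{216216}{5}$ ($V = 3 \left(\frac{332}{5} - 43\right) \left(-319 - 297\right) = 3 \cdot \frac{117}{5} \left(-616\right) = 3 \left(- \frac{72072}{5}\right) = - \frac{216216}{5} \approx -43243.0$)
$j{\left(o,Y \right)} = 24 - o^{2}$ ($j{\left(o,Y \right)} = 4 - \left(o o - 20\right) = 4 - \left(o^{2} - 20\right) = 4 - \left(-20 + o^{2}\right) = 24 - o^{2}$)
$h = 1140832$ ($h = -16 + 4 \left(\left(-631\right) \left(-452\right)\right) = -16 + 4 \cdot 285212 = -16 + 1140848 = 1140832$)
$\frac{j{\left(586,V \right)}}{h} = \frac{24 - 586^{2}}{1140832} = \left(24 - 343396\right) \frac{1}{1140832} = \left(-343372\right) \frac{1}{1140832} = - \frac{85843}{285208}$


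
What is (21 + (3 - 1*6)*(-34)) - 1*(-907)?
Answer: 1030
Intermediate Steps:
(21 + (3 - 1*6)*(-34)) - 1*(-907) = (21 + (3 - 6)*(-34)) + 907 = (21 - 3*(-34)) + 907 = (21 + 102) + 907 = 123 + 907 = 1030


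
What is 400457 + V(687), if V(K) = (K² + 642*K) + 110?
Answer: 1313590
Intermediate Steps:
V(K) = 110 + K² + 642*K
400457 + V(687) = 400457 + (110 + 687² + 642*687) = 400457 + (110 + 471969 + 441054) = 400457 + 913133 = 1313590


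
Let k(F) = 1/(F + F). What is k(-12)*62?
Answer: -31/12 ≈ -2.5833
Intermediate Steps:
k(F) = 1/(2*F)
k(-12)*62 = ((1/2)/(-12))*62 = ((1/2)*(-1/12))*62 = -1/24*62 = -31/12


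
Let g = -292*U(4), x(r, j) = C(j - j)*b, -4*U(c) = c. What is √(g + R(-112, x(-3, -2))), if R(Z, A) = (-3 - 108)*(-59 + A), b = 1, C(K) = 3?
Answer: 2*√1627 ≈ 80.672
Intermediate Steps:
U(c) = -c/4
x(r, j) = 3 (x(r, j) = 3*1 = 3)
R(Z, A) = 6549 - 111*A (R(Z, A) = -111*(-59 + A) = 6549 - 111*A)
g = 292 (g = -(-73)*4 = -292*(-1) = 292)
√(g + R(-112, x(-3, -2))) = √(292 + (6549 - 111*3)) = √(292 + (6549 - 333)) = √(292 + 6216) = √6508 = 2*√1627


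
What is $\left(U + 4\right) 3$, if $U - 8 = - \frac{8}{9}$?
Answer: $\frac{100}{3} \approx 33.333$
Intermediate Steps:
$U = \frac{64}{9}$ ($U = 8 - \frac{8}{9} = \frac{64}{9} \approx 7.1111$)
$\left(U + 4\right) 3 = \left(\frac{64}{9} + 4\right) 3 = \frac{100}{9} \cdot 3 = \frac{100}{3}$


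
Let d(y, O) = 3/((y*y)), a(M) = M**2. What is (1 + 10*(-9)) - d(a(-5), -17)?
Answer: -55628/625 ≈ -89.005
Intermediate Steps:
d(y, O) = 3/y**2 (d(y, O) = 3/(y**2) = 3/y**2)
(1 + 10*(-9)) - d(a(-5), -17) = (1 + 10*(-9)) - 3/((-5)**2)**2 = (1 - 90) - 3/25**2 = -89 - 3/625 = -55628/625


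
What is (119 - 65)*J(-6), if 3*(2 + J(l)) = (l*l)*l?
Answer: -3996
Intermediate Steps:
J(l) = -2 + l³/3 (J(l) = -2 + ((l*l)*l)/3 = -2 + (l²*l)/3 = -2 + l³/3)
(119 - 65)*J(-6) = (119 - 65)*(-2 + (⅓)*(-6)³) = 54*(-2 + (⅓)*(-216)) = 54*(-2 - 72) = 54*(-74) = -3996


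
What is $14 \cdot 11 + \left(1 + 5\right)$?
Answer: $160$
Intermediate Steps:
$14 \cdot 11 + \left(1 + 5\right) = 154 + 6 = 160$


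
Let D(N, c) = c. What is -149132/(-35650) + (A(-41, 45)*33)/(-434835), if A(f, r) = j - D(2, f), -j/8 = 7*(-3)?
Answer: 93625993/22466475 ≈ 4.1674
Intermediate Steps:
j = 168 (j = -56*(-3) = -8*(-21) = 168)
A(f, r) = 168 - f
-149132/(-35650) + (A(-41, 45)*33)/(-434835) = -149132/(-35650) + ((168 - 1*(-41))*33)/(-434835) = -149132*(-1/35650) + ((168 + 41)*33)*(-1/434835) = 3242/775 + (209*33)*(-1/434835) = 3242/775 + 6897*(-1/434835) = 3242/775 - 2299/144945 = 93625993/22466475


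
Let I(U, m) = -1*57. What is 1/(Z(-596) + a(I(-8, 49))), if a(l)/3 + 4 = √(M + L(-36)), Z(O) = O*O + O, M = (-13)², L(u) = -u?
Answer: 354608/125746831819 - 3*√205/125746831819 ≈ 2.8197e-6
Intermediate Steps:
I(U, m) = -57
M = 169
Z(O) = O + O² (Z(O) = O² + O = O + O²)
a(l) = -12 + 3*√205 (a(l) = -12 + 3*√(169 - 1*(-36)) = -12 + 3*√(169 + 36) = -12 + 3*√205)
1/(Z(-596) + a(I(-8, 49))) = 1/(-596*(1 - 596) + (-12 + 3*√205)) = 1/(-596*(-595) + (-12 + 3*√205)) = 1/(354620 + (-12 + 3*√205)) = 1/(354608 + 3*√205)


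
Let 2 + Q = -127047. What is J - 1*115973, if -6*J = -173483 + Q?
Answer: -197653/3 ≈ -65884.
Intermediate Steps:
Q = -127049 (Q = -2 - 127047 = -127049)
J = 150266/3 (J = -(-173483 - 127049)/6 = -⅙*(-300532) = 150266/3 ≈ 50089.)
J - 1*115973 = 150266/3 - 1*115973 = 150266/3 - 115973 = -197653/3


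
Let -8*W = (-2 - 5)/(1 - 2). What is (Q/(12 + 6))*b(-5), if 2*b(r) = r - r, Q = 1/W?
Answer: 0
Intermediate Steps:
W = -7/8 (W = -(-2 - 5)/(8*(1 - 2)) = -(-7)/(8*(-1)) = -(-7)*(-1)/8 = -1/8*7 = -7/8 ≈ -0.87500)
Q = -8/7 (Q = 1/(-7/8) = -8/7 ≈ -1.1429)
b(r) = 0 (b(r) = (r - r)/2 = (1/2)*0 = 0)
(Q/(12 + 6))*b(-5) = -8/(7*(12 + 6))*0 = -8/7/18*0 = -8/7*1/18*0 = -4/63*0 = 0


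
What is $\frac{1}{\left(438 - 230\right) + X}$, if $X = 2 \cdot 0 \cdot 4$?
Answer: $\frac{1}{208} \approx 0.0048077$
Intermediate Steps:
$X = 0$ ($X = 0 \cdot 4 = 0$)
$\frac{1}{\left(438 - 230\right) + X} = \frac{1}{\left(438 - 230\right) + 0} = \frac{1}{208 + 0} = \frac{1}{208}$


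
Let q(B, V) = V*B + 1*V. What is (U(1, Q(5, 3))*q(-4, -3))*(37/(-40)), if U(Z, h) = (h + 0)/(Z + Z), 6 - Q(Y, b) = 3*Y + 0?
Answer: 2997/80 ≈ 37.463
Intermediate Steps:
Q(Y, b) = 6 - 3*Y (Q(Y, b) = 6 - (3*Y + 0) = 6 - 3*Y)
q(B, V) = V + B*V (q(B, V) = B*V + V = V + B*V)
U(Z, h) = h/(2*Z) (U(Z, h) = h/((2*Z)) = h*(1/(2*Z)) = h/(2*Z))
(U(1, Q(5, 3))*q(-4, -3))*(37/(-40)) = (((½)*(6 - 3*5)/1)*(-3*(1 - 4)))*(37/(-40)) = (((½)*(6 - 15)*1)*(-3*(-3)))*(37*(-1/40)) = (((½)*(-9)*1)*9)*(-37/40) = -9/2*9*(-37/40) = -81/2*(-37/40) = 2997/80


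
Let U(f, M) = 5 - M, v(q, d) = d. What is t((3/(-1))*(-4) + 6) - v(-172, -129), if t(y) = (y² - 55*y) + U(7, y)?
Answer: -550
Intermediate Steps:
t(y) = 5 + y² - 56*y (t(y) = (y² - 55*y) + (5 - y) = 5 + y² - 56*y)
t((3/(-1))*(-4) + 6) - v(-172, -129) = (5 + ((3/(-1))*(-4) + 6)² - 56*((3/(-1))*(-4) + 6)) - 1*(-129) = (5 + ((3*(-1))*(-4) + 6)² - 56*((3*(-1))*(-4) + 6)) + 129 = (5 + (-3*(-4) + 6)² - 56*(-3*(-4) + 6)) + 129 = (5 + (12 + 6)² - 56*(12 + 6)) + 129 = (5 + 18² - 56*18) + 129 = (5 + 324 - 1008) + 129 = -679 + 129 = -550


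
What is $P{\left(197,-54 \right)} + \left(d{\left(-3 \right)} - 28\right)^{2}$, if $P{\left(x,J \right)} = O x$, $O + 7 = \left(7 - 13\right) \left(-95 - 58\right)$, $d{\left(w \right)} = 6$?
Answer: $179951$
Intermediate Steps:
$O = 911$ ($O = -7 + \left(7 - 13\right) \left(-95 - 58\right) = -7 - -918 = -7 + 918 = 911$)
$P{\left(x,J \right)} = 911 x$
$P{\left(197,-54 \right)} + \left(d{\left(-3 \right)} - 28\right)^{2} = 911 \cdot 197 + \left(6 - 28\right)^{2} = 179467 + \left(-22\right)^{2} = 179467 + 484 = 179951$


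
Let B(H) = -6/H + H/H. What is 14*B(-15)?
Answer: 98/5 ≈ 19.600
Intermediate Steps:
B(H) = 1 - 6/H (B(H) = -6/H + 1 = 1 - 6/H)
14*B(-15) = 14*((-6 - 15)/(-15)) = 14*(-1/15*(-21)) = 14*(7/5) = 98/5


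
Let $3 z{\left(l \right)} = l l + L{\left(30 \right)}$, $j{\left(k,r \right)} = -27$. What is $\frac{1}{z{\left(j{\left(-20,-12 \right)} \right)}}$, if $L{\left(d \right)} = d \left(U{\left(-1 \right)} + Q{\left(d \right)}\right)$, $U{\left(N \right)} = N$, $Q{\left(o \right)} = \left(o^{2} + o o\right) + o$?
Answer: $\frac{1}{18533} \approx 5.3958 \cdot 10^{-5}$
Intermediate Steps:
$Q{\left(o \right)} = o + 2 o^{2}$ ($Q{\left(o \right)} = \left(o^{2} + o^{2}\right) + o = 2 o^{2} + o = o + 2 o^{2}$)
$L{\left(d \right)} = d \left(-1 + d \left(1 + 2 d\right)\right)$
$z{\left(l \right)} = 18290 + \frac{l^{2}}{3}$ ($z{\left(l \right)} = \frac{l l + 30 \left(-1 + 30 \left(1 + 2 \cdot 30\right)\right)}{3} = \frac{l^{2} + 30 \left(-1 + 30 \left(1 + 60\right)\right)}{3} = \frac{l^{2} + 30 \left(-1 + 30 \cdot 61\right)}{3} = \frac{l^{2} + 30 \left(-1 + 1830\right)}{3} = \frac{l^{2} + 30 \cdot 1829}{3} = \frac{l^{2} + 54870}{3} = \frac{54870 + l^{2}}{3} = 18290 + \frac{l^{2}}{3}$)
$\frac{1}{z{\left(j{\left(-20,-12 \right)} \right)}} = \frac{1}{18290 + \frac{\left(-27\right)^{2}}{3}} = \frac{1}{18290 + \frac{1}{3} \cdot 729} = \frac{1}{18290 + 243} = \frac{1}{18533}$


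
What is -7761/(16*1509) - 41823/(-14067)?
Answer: 11118525/4193008 ≈ 2.6517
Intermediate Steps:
-7761/(16*1509) - 41823/(-14067) = -7761/24144 - 41823*(-1/14067) = -7761*1/24144 + 1549/521 = -2587/8048 + 1549/521 = 11118525/4193008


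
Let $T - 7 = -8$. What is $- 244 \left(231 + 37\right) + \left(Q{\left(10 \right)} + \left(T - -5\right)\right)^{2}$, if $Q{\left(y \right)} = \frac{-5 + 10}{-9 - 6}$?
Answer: $- \frac{588407}{9} \approx -65379.0$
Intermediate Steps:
$T = -1$ ($T = 7 - 8 = -1$)
$Q{\left(y \right)} = - \frac{1}{3}$ ($Q{\left(y \right)} = \frac{5}{-15} = 5 \left(- \frac{1}{15}\right) = - \frac{1}{3}$)
$- 244 \left(231 + 37\right) + \left(Q{\left(10 \right)} + \left(T - -5\right)\right)^{2} = - 244 \left(231 + 37\right) + \left(- \frac{1}{3} - -4\right)^{2} = \left(-244\right) 268 + \left(- \frac{1}{3} + \left(-1 + 5\right)\right)^{2} = -65392 + \left(- \frac{1}{3} + 4\right)^{2} = -65392 + \left(\frac{11}{3}\right)^{2} = -65392 + \frac{121}{9} = - \frac{588407}{9}$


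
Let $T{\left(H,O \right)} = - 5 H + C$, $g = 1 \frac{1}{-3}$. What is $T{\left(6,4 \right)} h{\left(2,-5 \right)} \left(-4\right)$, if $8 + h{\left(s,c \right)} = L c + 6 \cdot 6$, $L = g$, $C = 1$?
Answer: $\frac{10324}{3} \approx 3441.3$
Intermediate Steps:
$g = - \frac{1}{3}$ ($g = 1 \left(- \frac{1}{3}\right) = - \frac{1}{3} \approx -0.33333$)
$L = - \frac{1}{3} \approx -0.33333$
$T{\left(H,O \right)} = 1 - 5 H$ ($T{\left(H,O \right)} = - 5 H + 1 = 1 - 5 H$)
$h{\left(s,c \right)} = 28 - \frac{c}{3}$ ($h{\left(s,c \right)} = -8 - \left(-36 + \frac{c}{3}\right) = 28 - \frac{c}{3}$)
$T{\left(6,4 \right)} h{\left(2,-5 \right)} \left(-4\right) = \left(1 - 30\right) \left(28 - - \frac{5}{3}\right) \left(-4\right) = \left(1 - 30\right) \left(28 + \frac{5}{3}\right) \left(-4\right) = \left(-29\right) \frac{89}{3} \left(-4\right) = \left(- \frac{2581}{3}\right) \left(-4\right) = \frac{10324}{3}$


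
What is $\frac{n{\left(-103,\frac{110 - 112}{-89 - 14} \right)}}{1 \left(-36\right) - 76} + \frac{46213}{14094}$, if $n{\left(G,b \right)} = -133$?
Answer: $\frac{503597}{112752} \approx 4.4664$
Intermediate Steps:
$\frac{n{\left(-103,\frac{110 - 112}{-89 - 14} \right)}}{1 \left(-36\right) - 76} + \frac{46213}{14094} = - \frac{133}{1 \left(-36\right) - 76} + \frac{46213}{14094} = - \frac{133}{-36 - 76} + 46213 \cdot \frac{1}{14094} = - \frac{133}{-112} + \frac{46213}{14094} = \left(-133\right) \left(- \frac{1}{112}\right) + \frac{46213}{14094} = \frac{19}{16} + \frac{46213}{14094} = \frac{503597}{112752}$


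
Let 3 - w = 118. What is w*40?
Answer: -4600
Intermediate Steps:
w = -115 (w = 3 - 1*118 = 3 - 118 = -115)
w*40 = -115*40 = -4600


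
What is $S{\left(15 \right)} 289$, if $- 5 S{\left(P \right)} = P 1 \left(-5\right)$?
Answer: $4335$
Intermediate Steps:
$S{\left(P \right)} = P$ ($S{\left(P \right)} = - \frac{P 1 \left(-5\right)}{5} = - \frac{P \left(-5\right)}{5} = - \frac{\left(-5\right) P}{5} = P$)
$S{\left(15 \right)} 289 = 15 \cdot 289 = 4335$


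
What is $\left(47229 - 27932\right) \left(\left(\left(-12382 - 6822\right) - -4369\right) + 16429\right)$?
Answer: $30759418$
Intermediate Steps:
$\left(47229 - 27932\right) \left(\left(\left(-12382 - 6822\right) - -4369\right) + 16429\right) = 19297 \left(\left(\left(-12382 - 6822\right) + 4369\right) + 16429\right) = 19297 \left(\left(-19204 + 4369\right) + 16429\right) = 19297 \left(-14835 + 16429\right) = 19297 \cdot 1594 = 30759418$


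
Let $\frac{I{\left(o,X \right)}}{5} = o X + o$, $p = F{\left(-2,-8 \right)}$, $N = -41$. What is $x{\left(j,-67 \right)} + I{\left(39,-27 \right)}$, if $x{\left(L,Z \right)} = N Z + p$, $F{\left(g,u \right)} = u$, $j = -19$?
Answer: $-2331$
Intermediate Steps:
$p = -8$
$I{\left(o,X \right)} = 5 o + 5 X o$ ($I{\left(o,X \right)} = 5 \left(o X + o\right) = 5 \left(X o + o\right) = 5 \left(o + X o\right) = 5 o + 5 X o$)
$x{\left(L,Z \right)} = -8 - 41 Z$ ($x{\left(L,Z \right)} = - 41 Z - 8 = -8 - 41 Z$)
$x{\left(j,-67 \right)} + I{\left(39,-27 \right)} = \left(-8 - -2747\right) + 5 \cdot 39 \left(1 - 27\right) = \left(-8 + 2747\right) + 5 \cdot 39 \left(-26\right) = 2739 - 5070 = -2331$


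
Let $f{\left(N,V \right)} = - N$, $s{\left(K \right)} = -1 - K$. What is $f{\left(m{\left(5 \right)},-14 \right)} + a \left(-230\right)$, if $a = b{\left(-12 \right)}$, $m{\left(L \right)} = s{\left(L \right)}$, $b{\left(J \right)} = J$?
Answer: $2766$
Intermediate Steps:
$m{\left(L \right)} = -1 - L$
$a = -12$
$f{\left(m{\left(5 \right)},-14 \right)} + a \left(-230\right) = - (-1 - 5) - -2760 = - (-1 - 5) + 2760 = \left(-1\right) \left(-6\right) + 2760 = 6 + 2760 = 2766$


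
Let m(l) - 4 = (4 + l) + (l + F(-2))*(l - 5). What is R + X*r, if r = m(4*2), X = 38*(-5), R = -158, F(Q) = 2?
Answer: -8898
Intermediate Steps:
X = -190
m(l) = 8 + l + (-5 + l)*(2 + l) (m(l) = 4 + ((4 + l) + (l + 2)*(l - 5)) = 4 + ((4 + l) + (2 + l)*(-5 + l)) = 4 + ((4 + l) + (-5 + l)*(2 + l)) = 4 + (4 + l + (-5 + l)*(2 + l)) = 8 + l + (-5 + l)*(2 + l))
r = 46 (r = -2 + (4*2)² - 8*2 = -2 + 8² - 2*8 = -2 + 64 - 16 = 46)
R + X*r = -158 - 190*46 = -158 - 8740 = -8898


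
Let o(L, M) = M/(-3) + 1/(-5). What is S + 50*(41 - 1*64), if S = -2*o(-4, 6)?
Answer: -5728/5 ≈ -1145.6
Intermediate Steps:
o(L, M) = -⅕ - M/3 (o(L, M) = M*(-⅓) + 1*(-⅕) = -M/3 - ⅕ = -⅕ - M/3)
S = 22/5 (S = -2*(-⅕ - ⅓*6) = -2*(-⅕ - 2) = -2*(-11/5) = 22/5 ≈ 4.4000)
S + 50*(41 - 1*64) = 22/5 + 50*(41 - 1*64) = 22/5 + 50*(41 - 64) = 22/5 + 50*(-23) = 22/5 - 1150 = -5728/5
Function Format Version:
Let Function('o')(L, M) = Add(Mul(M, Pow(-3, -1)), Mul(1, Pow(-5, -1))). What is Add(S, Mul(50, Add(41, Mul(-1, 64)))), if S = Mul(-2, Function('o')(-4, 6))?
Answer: Rational(-5728, 5) ≈ -1145.6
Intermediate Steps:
Function('o')(L, M) = Add(Rational(-1, 5), Mul(Rational(-1, 3), M)) (Function('o')(L, M) = Add(Mul(M, Rational(-1, 3)), Mul(1, Rational(-1, 5))) = Add(Mul(Rational(-1, 3), M), Rational(-1, 5)) = Add(Rational(-1, 5), Mul(Rational(-1, 3), M)))
S = Rational(22, 5) (S = Mul(-2, Add(Rational(-1, 5), Mul(Rational(-1, 3), 6))) = Mul(-2, Add(Rational(-1, 5), -2)) = Mul(-2, Rational(-11, 5)) = Rational(22, 5) ≈ 4.4000)
Add(S, Mul(50, Add(41, Mul(-1, 64)))) = Add(Rational(22, 5), Mul(50, Add(41, Mul(-1, 64)))) = Add(Rational(22, 5), Mul(50, Add(41, -64))) = Add(Rational(22, 5), Mul(50, -23)) = Add(Rational(22, 5), -1150) = Rational(-5728, 5)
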